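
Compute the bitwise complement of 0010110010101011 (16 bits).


Original: 0010110010101011
Invert all bits:
  bit 0: 0 → 1
  bit 1: 0 → 1
  bit 2: 1 → 0
  bit 3: 0 → 1
  bit 4: 1 → 0
  bit 5: 1 → 0
  bit 6: 0 → 1
  bit 7: 0 → 1
  bit 8: 1 → 0
  bit 9: 0 → 1
  bit 10: 1 → 0
  bit 11: 0 → 1
  bit 12: 1 → 0
  bit 13: 0 → 1
  bit 14: 1 → 0
  bit 15: 1 → 0
= 1101001101010100


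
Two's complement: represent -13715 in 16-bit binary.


Original: 0011010110010011
Step 1 - Invert all bits: 1100101001101100
Step 2 - Add 1: 1100101001101100 + 1
= 1100101001101101 (represents -13715)


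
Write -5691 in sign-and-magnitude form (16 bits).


Sign bit: 1 (negative)
Magnitude: 5691 = 001011000111011
= 1001011000111011


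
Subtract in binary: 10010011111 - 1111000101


Align and subtract column by column (LSB to MSB, borrowing when needed):
  10010011111
- 01111000101
  -----------
  col 0: (1 - 0 borrow-in) - 1 → 1 - 1 = 0, borrow out 0
  col 1: (1 - 0 borrow-in) - 0 → 1 - 0 = 1, borrow out 0
  col 2: (1 - 0 borrow-in) - 1 → 1 - 1 = 0, borrow out 0
  col 3: (1 - 0 borrow-in) - 0 → 1 - 0 = 1, borrow out 0
  col 4: (1 - 0 borrow-in) - 0 → 1 - 0 = 1, borrow out 0
  col 5: (0 - 0 borrow-in) - 0 → 0 - 0 = 0, borrow out 0
  col 6: (0 - 0 borrow-in) - 1 → borrow from next column: (0+2) - 1 = 1, borrow out 1
  col 7: (1 - 1 borrow-in) - 1 → borrow from next column: (0+2) - 1 = 1, borrow out 1
  col 8: (0 - 1 borrow-in) - 1 → borrow from next column: (-1+2) - 1 = 0, borrow out 1
  col 9: (0 - 1 borrow-in) - 1 → borrow from next column: (-1+2) - 1 = 0, borrow out 1
  col 10: (1 - 1 borrow-in) - 0 → 0 - 0 = 0, borrow out 0
Reading bits MSB→LSB: 00011011010
Strip leading zeros: 11011010
= 11011010


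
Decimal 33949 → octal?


Divide by 8 repeatedly:
33949 ÷ 8 = 4243 remainder 5
4243 ÷ 8 = 530 remainder 3
530 ÷ 8 = 66 remainder 2
66 ÷ 8 = 8 remainder 2
8 ÷ 8 = 1 remainder 0
1 ÷ 8 = 0 remainder 1
Reading remainders bottom-up:
= 0o102235


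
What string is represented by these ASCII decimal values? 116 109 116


Codes (decimal): 116 109 116
Per-code ASCII lookup:
  116  (range 97-122: lowercase, 116 - 97 = 19) → 't'
  109  (range 97-122: lowercase, 109 - 97 = 12) → 'm'
  116  (range 97-122: lowercase, 116 - 97 = 19) → 't'
= 'tmt'


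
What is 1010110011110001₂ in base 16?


Group into 4-bit nibbles: 1010110011110001
  1010 = A
  1100 = C
  1111 = F
  0001 = 1
= 0xACF1


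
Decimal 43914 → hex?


Divide by 16 repeatedly:
43914 ÷ 16 = 2744 remainder 10 (A)
2744 ÷ 16 = 171 remainder 8 (8)
171 ÷ 16 = 10 remainder 11 (B)
10 ÷ 16 = 0 remainder 10 (A)
Reading remainders bottom-up:
= 0xAB8A


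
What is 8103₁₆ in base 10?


Positional values:
Position 0: 3 × 16^0 = 3 × 1 = 3
Position 1: 0 × 16^1 = 0 × 16 = 0
Position 2: 1 × 16^2 = 1 × 256 = 256
Position 3: 8 × 16^3 = 8 × 4096 = 32768
Sum = 3 + 0 + 256 + 32768
= 33027


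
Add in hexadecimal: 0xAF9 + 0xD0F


Align and add column by column (LSB to MSB, each column mod 16 with carry):
  0AF9
+ 0D0F
  ----
  col 0: 9(9) + F(15) + 0 (carry in) = 24 → 8(8), carry out 1
  col 1: F(15) + 0(0) + 1 (carry in) = 16 → 0(0), carry out 1
  col 2: A(10) + D(13) + 1 (carry in) = 24 → 8(8), carry out 1
  col 3: 0(0) + 0(0) + 1 (carry in) = 1 → 1(1), carry out 0
Reading digits MSB→LSB: 1808
Strip leading zeros: 1808
= 0x1808


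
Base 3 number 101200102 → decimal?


Positional values (base 3):
  2 × 3^0 = 2 × 1 = 2
  0 × 3^1 = 0 × 3 = 0
  1 × 3^2 = 1 × 9 = 9
  0 × 3^3 = 0 × 27 = 0
  0 × 3^4 = 0 × 81 = 0
  2 × 3^5 = 2 × 243 = 486
  1 × 3^6 = 1 × 729 = 729
  0 × 3^7 = 0 × 2187 = 0
  1 × 3^8 = 1 × 6561 = 6561
Sum = 2 + 0 + 9 + 0 + 0 + 486 + 729 + 0 + 6561
= 7787


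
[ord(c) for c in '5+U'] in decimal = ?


String: '5+U'  (3 characters)
Per-character ASCII lookup:
  '5': digits start at 48: '5' = 48 + 5 = 53
  '+': special character: '+' = 43
  'U': uppercase starts at 65: 'U' = 65 + 20 = 85
= 53 43 85


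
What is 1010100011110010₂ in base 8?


Group into 3-bit groups: 001010100011110010
  001 = 1
  010 = 2
  100 = 4
  011 = 3
  110 = 6
  010 = 2
= 0o124362


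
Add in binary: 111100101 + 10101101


Align and add column by column (LSB to MSB, carry propagating):
  0111100101
+ 0010101101
  ----------
  col 0: 1 + 1 + 0 (carry in) = 2 → bit 0, carry out 1
  col 1: 0 + 0 + 1 (carry in) = 1 → bit 1, carry out 0
  col 2: 1 + 1 + 0 (carry in) = 2 → bit 0, carry out 1
  col 3: 0 + 1 + 1 (carry in) = 2 → bit 0, carry out 1
  col 4: 0 + 0 + 1 (carry in) = 1 → bit 1, carry out 0
  col 5: 1 + 1 + 0 (carry in) = 2 → bit 0, carry out 1
  col 6: 1 + 0 + 1 (carry in) = 2 → bit 0, carry out 1
  col 7: 1 + 1 + 1 (carry in) = 3 → bit 1, carry out 1
  col 8: 1 + 0 + 1 (carry in) = 2 → bit 0, carry out 1
  col 9: 0 + 0 + 1 (carry in) = 1 → bit 1, carry out 0
Reading bits MSB→LSB: 1010010010
Strip leading zeros: 1010010010
= 1010010010


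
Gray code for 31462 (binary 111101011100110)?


Binary: 111101011100110
Gray code: G = B XOR (B >> 1)
B >> 1 = 011110101110011
111101011100110 XOR 011110101110011:
  1 XOR 0 = 1
  1 XOR 1 = 0
  1 XOR 1 = 0
  1 XOR 1 = 0
  0 XOR 1 = 1
  1 XOR 0 = 1
  0 XOR 1 = 1
  1 XOR 0 = 1
  1 XOR 1 = 0
  1 XOR 1 = 0
  0 XOR 1 = 1
  0 XOR 0 = 0
  1 XOR 0 = 1
  1 XOR 1 = 0
  0 XOR 1 = 1
= 100011110010101


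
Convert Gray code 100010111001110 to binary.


Gray code: 100010111001110
MSB stays the same: 1
Each subsequent bit = prev_binary XOR current_gray:
  B[1] = 1 XOR 0 = 1
  B[2] = 1 XOR 0 = 1
  B[3] = 1 XOR 0 = 1
  B[4] = 1 XOR 1 = 0
  B[5] = 0 XOR 0 = 0
  B[6] = 0 XOR 1 = 1
  B[7] = 1 XOR 1 = 0
  B[8] = 0 XOR 1 = 1
  B[9] = 1 XOR 0 = 1
  B[10] = 1 XOR 0 = 1
  B[11] = 1 XOR 1 = 0
  B[12] = 0 XOR 1 = 1
  B[13] = 1 XOR 1 = 0
  B[14] = 0 XOR 0 = 0
= 111100101110100 (31092 decimal)


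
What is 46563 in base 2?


Divide by 2 repeatedly:
46563 ÷ 2 = 23281 remainder 1
23281 ÷ 2 = 11640 remainder 1
11640 ÷ 2 = 5820 remainder 0
5820 ÷ 2 = 2910 remainder 0
2910 ÷ 2 = 1455 remainder 0
1455 ÷ 2 = 727 remainder 1
727 ÷ 2 = 363 remainder 1
363 ÷ 2 = 181 remainder 1
181 ÷ 2 = 90 remainder 1
90 ÷ 2 = 45 remainder 0
45 ÷ 2 = 22 remainder 1
22 ÷ 2 = 11 remainder 0
11 ÷ 2 = 5 remainder 1
5 ÷ 2 = 2 remainder 1
2 ÷ 2 = 1 remainder 0
1 ÷ 2 = 0 remainder 1
Reading remainders bottom-up:
= 1011010111100011


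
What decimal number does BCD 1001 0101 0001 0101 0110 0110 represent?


Each 4-bit group → digit:
  1001 → 9
  0101 → 5
  0001 → 1
  0101 → 5
  0110 → 6
  0110 → 6
= 951566


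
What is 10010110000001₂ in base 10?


Positional values:
Bit 0: 1 × 2^0 = 1
Bit 7: 1 × 2^7 = 128
Bit 8: 1 × 2^8 = 256
Bit 10: 1 × 2^10 = 1024
Bit 13: 1 × 2^13 = 8192
Sum = 1 + 128 + 256 + 1024 + 8192
= 9601


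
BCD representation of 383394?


Each digit → 4-bit binary:
  3 → 0011
  8 → 1000
  3 → 0011
  3 → 0011
  9 → 1001
  4 → 0100
= 0011 1000 0011 0011 1001 0100


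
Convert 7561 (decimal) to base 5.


Divide by 5 repeatedly:
7561 ÷ 5 = 1512 remainder 1
1512 ÷ 5 = 302 remainder 2
302 ÷ 5 = 60 remainder 2
60 ÷ 5 = 12 remainder 0
12 ÷ 5 = 2 remainder 2
2 ÷ 5 = 0 remainder 2
Reading remainders bottom-up:
= 220221


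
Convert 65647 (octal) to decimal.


Positional values:
Position 0: 7 × 8^0 = 7
Position 1: 4 × 8^1 = 32
Position 2: 6 × 8^2 = 384
Position 3: 5 × 8^3 = 2560
Position 4: 6 × 8^4 = 24576
Sum = 7 + 32 + 384 + 2560 + 24576
= 27559


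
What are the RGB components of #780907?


Hex: #780907
R = 78₁₆ = 120
G = 09₁₆ = 9
B = 07₁₆ = 7
= RGB(120, 9, 7)


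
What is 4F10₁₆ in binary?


Each hex digit → 4 binary bits:
  4 = 0100
  F = 1111
  1 = 0001
  0 = 0000
Concatenate: 0100 1111 0001 0000
= 0100111100010000


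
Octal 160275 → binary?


Each octal digit → 3 binary bits:
  1 = 001
  6 = 110
  0 = 000
  2 = 010
  7 = 111
  5 = 101
Concatenate: 001 110 000 010 111 101
= 001110000010111101


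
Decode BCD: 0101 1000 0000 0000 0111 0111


Each 4-bit group → digit:
  0101 → 5
  1000 → 8
  0000 → 0
  0000 → 0
  0111 → 7
  0111 → 7
= 580077


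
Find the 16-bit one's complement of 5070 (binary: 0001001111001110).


Original: 0001001111001110
Invert all bits:
  bit 0: 0 → 1
  bit 1: 0 → 1
  bit 2: 0 → 1
  bit 3: 1 → 0
  bit 4: 0 → 1
  bit 5: 0 → 1
  bit 6: 1 → 0
  bit 7: 1 → 0
  bit 8: 1 → 0
  bit 9: 1 → 0
  bit 10: 0 → 1
  bit 11: 0 → 1
  bit 12: 1 → 0
  bit 13: 1 → 0
  bit 14: 1 → 0
  bit 15: 0 → 1
= 1110110000110001


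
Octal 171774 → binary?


Each octal digit → 3 binary bits:
  1 = 001
  7 = 111
  1 = 001
  7 = 111
  7 = 111
  4 = 100
Concatenate: 001 111 001 111 111 100
= 001111001111111100


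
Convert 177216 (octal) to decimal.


Positional values:
Position 0: 6 × 8^0 = 6
Position 1: 1 × 8^1 = 8
Position 2: 2 × 8^2 = 128
Position 3: 7 × 8^3 = 3584
Position 4: 7 × 8^4 = 28672
Position 5: 1 × 8^5 = 32768
Sum = 6 + 8 + 128 + 3584 + 28672 + 32768
= 65166


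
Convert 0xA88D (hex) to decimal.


Positional values:
Position 0: D × 16^0 = 13 × 1 = 13
Position 1: 8 × 16^1 = 8 × 16 = 128
Position 2: 8 × 16^2 = 8 × 256 = 2048
Position 3: A × 16^3 = 10 × 4096 = 40960
Sum = 13 + 128 + 2048 + 40960
= 43149


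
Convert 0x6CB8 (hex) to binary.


Each hex digit → 4 binary bits:
  6 = 0110
  C = 1100
  B = 1011
  8 = 1000
Concatenate: 0110 1100 1011 1000
= 0110110010111000


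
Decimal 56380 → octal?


Divide by 8 repeatedly:
56380 ÷ 8 = 7047 remainder 4
7047 ÷ 8 = 880 remainder 7
880 ÷ 8 = 110 remainder 0
110 ÷ 8 = 13 remainder 6
13 ÷ 8 = 1 remainder 5
1 ÷ 8 = 0 remainder 1
Reading remainders bottom-up:
= 0o156074


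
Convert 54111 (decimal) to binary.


Divide by 2 repeatedly:
54111 ÷ 2 = 27055 remainder 1
27055 ÷ 2 = 13527 remainder 1
13527 ÷ 2 = 6763 remainder 1
6763 ÷ 2 = 3381 remainder 1
3381 ÷ 2 = 1690 remainder 1
1690 ÷ 2 = 845 remainder 0
845 ÷ 2 = 422 remainder 1
422 ÷ 2 = 211 remainder 0
211 ÷ 2 = 105 remainder 1
105 ÷ 2 = 52 remainder 1
52 ÷ 2 = 26 remainder 0
26 ÷ 2 = 13 remainder 0
13 ÷ 2 = 6 remainder 1
6 ÷ 2 = 3 remainder 0
3 ÷ 2 = 1 remainder 1
1 ÷ 2 = 0 remainder 1
Reading remainders bottom-up:
= 1101001101011111


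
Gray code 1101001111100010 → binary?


Gray code: 1101001111100010
MSB stays the same: 1
Each subsequent bit = prev_binary XOR current_gray:
  B[1] = 1 XOR 1 = 0
  B[2] = 0 XOR 0 = 0
  B[3] = 0 XOR 1 = 1
  B[4] = 1 XOR 0 = 1
  B[5] = 1 XOR 0 = 1
  B[6] = 1 XOR 1 = 0
  B[7] = 0 XOR 1 = 1
  B[8] = 1 XOR 1 = 0
  B[9] = 0 XOR 1 = 1
  B[10] = 1 XOR 1 = 0
  B[11] = 0 XOR 0 = 0
  B[12] = 0 XOR 0 = 0
  B[13] = 0 XOR 0 = 0
  B[14] = 0 XOR 1 = 1
  B[15] = 1 XOR 0 = 1
= 1001110101000011 (40259 decimal)


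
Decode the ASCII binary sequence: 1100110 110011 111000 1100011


Codes (binary): 1100110 110011 111000 1100011
Per-code ASCII lookup:
  1100110 = 102  (range 97-122: lowercase, 102 - 97 = 5) → 'f'
  110011 = 51  (range 48-57: digits, 51 - 48 = 3) → '3'
  111000 = 56  (range 48-57: digits, 56 - 48 = 8) → '8'
  1100011 = 99  (range 97-122: lowercase, 99 - 97 = 2) → 'c'
= 'f38c'


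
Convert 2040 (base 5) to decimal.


Positional values (base 5):
  0 × 5^0 = 0 × 1 = 0
  4 × 5^1 = 4 × 5 = 20
  0 × 5^2 = 0 × 25 = 0
  2 × 5^3 = 2 × 125 = 250
Sum = 0 + 20 + 0 + 250
= 270


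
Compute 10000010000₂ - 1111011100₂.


Align and subtract column by column (LSB to MSB, borrowing when needed):
  10000010000
- 01111011100
  -----------
  col 0: (0 - 0 borrow-in) - 0 → 0 - 0 = 0, borrow out 0
  col 1: (0 - 0 borrow-in) - 0 → 0 - 0 = 0, borrow out 0
  col 2: (0 - 0 borrow-in) - 1 → borrow from next column: (0+2) - 1 = 1, borrow out 1
  col 3: (0 - 1 borrow-in) - 1 → borrow from next column: (-1+2) - 1 = 0, borrow out 1
  col 4: (1 - 1 borrow-in) - 1 → borrow from next column: (0+2) - 1 = 1, borrow out 1
  col 5: (0 - 1 borrow-in) - 0 → borrow from next column: (-1+2) - 0 = 1, borrow out 1
  col 6: (0 - 1 borrow-in) - 1 → borrow from next column: (-1+2) - 1 = 0, borrow out 1
  col 7: (0 - 1 borrow-in) - 1 → borrow from next column: (-1+2) - 1 = 0, borrow out 1
  col 8: (0 - 1 borrow-in) - 1 → borrow from next column: (-1+2) - 1 = 0, borrow out 1
  col 9: (0 - 1 borrow-in) - 1 → borrow from next column: (-1+2) - 1 = 0, borrow out 1
  col 10: (1 - 1 borrow-in) - 0 → 0 - 0 = 0, borrow out 0
Reading bits MSB→LSB: 00000110100
Strip leading zeros: 110100
= 110100


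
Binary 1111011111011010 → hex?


Group into 4-bit nibbles: 1111011111011010
  1111 = F
  0111 = 7
  1101 = D
  1010 = A
= 0xF7DA


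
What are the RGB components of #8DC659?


Hex: #8DC659
R = 8D₁₆ = 141
G = C6₁₆ = 198
B = 59₁₆ = 89
= RGB(141, 198, 89)


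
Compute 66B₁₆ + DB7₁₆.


Align and add column by column (LSB to MSB, each column mod 16 with carry):
  066B
+ 0DB7
  ----
  col 0: B(11) + 7(7) + 0 (carry in) = 18 → 2(2), carry out 1
  col 1: 6(6) + B(11) + 1 (carry in) = 18 → 2(2), carry out 1
  col 2: 6(6) + D(13) + 1 (carry in) = 20 → 4(4), carry out 1
  col 3: 0(0) + 0(0) + 1 (carry in) = 1 → 1(1), carry out 0
Reading digits MSB→LSB: 1422
Strip leading zeros: 1422
= 0x1422


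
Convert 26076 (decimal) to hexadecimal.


Divide by 16 repeatedly:
26076 ÷ 16 = 1629 remainder 12 (C)
1629 ÷ 16 = 101 remainder 13 (D)
101 ÷ 16 = 6 remainder 5 (5)
6 ÷ 16 = 0 remainder 6 (6)
Reading remainders bottom-up:
= 0x65DC


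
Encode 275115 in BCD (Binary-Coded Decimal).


Each digit → 4-bit binary:
  2 → 0010
  7 → 0111
  5 → 0101
  1 → 0001
  1 → 0001
  5 → 0101
= 0010 0111 0101 0001 0001 0101


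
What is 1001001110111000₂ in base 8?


Group into 3-bit groups: 001001001110111000
  001 = 1
  001 = 1
  001 = 1
  110 = 6
  111 = 7
  000 = 0
= 0o111670


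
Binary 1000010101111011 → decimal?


Positional values:
Bit 0: 1 × 2^0 = 1
Bit 1: 1 × 2^1 = 2
Bit 3: 1 × 2^3 = 8
Bit 4: 1 × 2^4 = 16
Bit 5: 1 × 2^5 = 32
Bit 6: 1 × 2^6 = 64
Bit 8: 1 × 2^8 = 256
Bit 10: 1 × 2^10 = 1024
Bit 15: 1 × 2^15 = 32768
Sum = 1 + 2 + 8 + 16 + 32 + 64 + 256 + 1024 + 32768
= 34171


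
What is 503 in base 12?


Divide by 12 repeatedly:
503 ÷ 12 = 41 remainder 11
41 ÷ 12 = 3 remainder 5
3 ÷ 12 = 0 remainder 3
Reading remainders bottom-up:
= 35B


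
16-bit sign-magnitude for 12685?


Sign bit: 0 (positive)
Magnitude: 12685 = 011000110001101
= 0011000110001101


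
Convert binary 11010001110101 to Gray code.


Binary: 11010001110101
Gray code: G = B XOR (B >> 1)
B >> 1 = 01101000111010
11010001110101 XOR 01101000111010:
  1 XOR 0 = 1
  1 XOR 1 = 0
  0 XOR 1 = 1
  1 XOR 0 = 1
  0 XOR 1 = 1
  0 XOR 0 = 0
  0 XOR 0 = 0
  1 XOR 0 = 1
  1 XOR 1 = 0
  1 XOR 1 = 0
  0 XOR 1 = 1
  1 XOR 0 = 1
  0 XOR 1 = 1
  1 XOR 0 = 1
= 10111001001111


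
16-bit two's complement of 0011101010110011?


Original: 0011101010110011
Step 1 - Invert all bits: 1100010101001100
Step 2 - Add 1: 1100010101001100 + 1
= 1100010101001101 (represents -15027)


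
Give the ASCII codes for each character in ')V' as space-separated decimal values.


String: ')V'  (2 characters)
Per-character ASCII lookup:
  ')': special character: ')' = 41
  'V': uppercase starts at 65: 'V' = 65 + 21 = 86
= 41 86


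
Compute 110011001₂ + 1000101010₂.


Align and add column by column (LSB to MSB, carry propagating):
  00110011001
+ 01000101010
  -----------
  col 0: 1 + 0 + 0 (carry in) = 1 → bit 1, carry out 0
  col 1: 0 + 1 + 0 (carry in) = 1 → bit 1, carry out 0
  col 2: 0 + 0 + 0 (carry in) = 0 → bit 0, carry out 0
  col 3: 1 + 1 + 0 (carry in) = 2 → bit 0, carry out 1
  col 4: 1 + 0 + 1 (carry in) = 2 → bit 0, carry out 1
  col 5: 0 + 1 + 1 (carry in) = 2 → bit 0, carry out 1
  col 6: 0 + 0 + 1 (carry in) = 1 → bit 1, carry out 0
  col 7: 1 + 0 + 0 (carry in) = 1 → bit 1, carry out 0
  col 8: 1 + 0 + 0 (carry in) = 1 → bit 1, carry out 0
  col 9: 0 + 1 + 0 (carry in) = 1 → bit 1, carry out 0
  col 10: 0 + 0 + 0 (carry in) = 0 → bit 0, carry out 0
Reading bits MSB→LSB: 01111000011
Strip leading zeros: 1111000011
= 1111000011


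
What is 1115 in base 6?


Divide by 6 repeatedly:
1115 ÷ 6 = 185 remainder 5
185 ÷ 6 = 30 remainder 5
30 ÷ 6 = 5 remainder 0
5 ÷ 6 = 0 remainder 5
Reading remainders bottom-up:
= 5055


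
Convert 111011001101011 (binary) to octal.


Group into 3-bit groups: 111011001101011
  111 = 7
  011 = 3
  001 = 1
  101 = 5
  011 = 3
= 0o73153


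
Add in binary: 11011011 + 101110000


Align and add column by column (LSB to MSB, carry propagating):
  0011011011
+ 0101110000
  ----------
  col 0: 1 + 0 + 0 (carry in) = 1 → bit 1, carry out 0
  col 1: 1 + 0 + 0 (carry in) = 1 → bit 1, carry out 0
  col 2: 0 + 0 + 0 (carry in) = 0 → bit 0, carry out 0
  col 3: 1 + 0 + 0 (carry in) = 1 → bit 1, carry out 0
  col 4: 1 + 1 + 0 (carry in) = 2 → bit 0, carry out 1
  col 5: 0 + 1 + 1 (carry in) = 2 → bit 0, carry out 1
  col 6: 1 + 1 + 1 (carry in) = 3 → bit 1, carry out 1
  col 7: 1 + 0 + 1 (carry in) = 2 → bit 0, carry out 1
  col 8: 0 + 1 + 1 (carry in) = 2 → bit 0, carry out 1
  col 9: 0 + 0 + 1 (carry in) = 1 → bit 1, carry out 0
Reading bits MSB→LSB: 1001001011
Strip leading zeros: 1001001011
= 1001001011


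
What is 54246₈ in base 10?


Positional values:
Position 0: 6 × 8^0 = 6
Position 1: 4 × 8^1 = 32
Position 2: 2 × 8^2 = 128
Position 3: 4 × 8^3 = 2048
Position 4: 5 × 8^4 = 20480
Sum = 6 + 32 + 128 + 2048 + 20480
= 22694


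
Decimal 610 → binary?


Divide by 2 repeatedly:
610 ÷ 2 = 305 remainder 0
305 ÷ 2 = 152 remainder 1
152 ÷ 2 = 76 remainder 0
76 ÷ 2 = 38 remainder 0
38 ÷ 2 = 19 remainder 0
19 ÷ 2 = 9 remainder 1
9 ÷ 2 = 4 remainder 1
4 ÷ 2 = 2 remainder 0
2 ÷ 2 = 1 remainder 0
1 ÷ 2 = 0 remainder 1
Reading remainders bottom-up:
= 1001100010


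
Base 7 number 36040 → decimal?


Positional values (base 7):
  0 × 7^0 = 0 × 1 = 0
  4 × 7^1 = 4 × 7 = 28
  0 × 7^2 = 0 × 49 = 0
  6 × 7^3 = 6 × 343 = 2058
  3 × 7^4 = 3 × 2401 = 7203
Sum = 0 + 28 + 0 + 2058 + 7203
= 9289


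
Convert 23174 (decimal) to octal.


Divide by 8 repeatedly:
23174 ÷ 8 = 2896 remainder 6
2896 ÷ 8 = 362 remainder 0
362 ÷ 8 = 45 remainder 2
45 ÷ 8 = 5 remainder 5
5 ÷ 8 = 0 remainder 5
Reading remainders bottom-up:
= 0o55206


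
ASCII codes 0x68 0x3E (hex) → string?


Codes (hex): 0x68 0x3E
Per-code ASCII lookup:
  0x68 = 104  (range 97-122: lowercase, 104 - 97 = 7) → 'h'
  0x3E = 62  (special character) → '>'
= 'h>'


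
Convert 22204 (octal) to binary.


Each octal digit → 3 binary bits:
  2 = 010
  2 = 010
  2 = 010
  0 = 000
  4 = 100
Concatenate: 010 010 010 000 100
= 010010010000100


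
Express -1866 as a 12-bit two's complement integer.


Original: 011101001010
Step 1 - Invert all bits: 100010110101
Step 2 - Add 1: 100010110101 + 1
= 100010110110 (represents -1866)


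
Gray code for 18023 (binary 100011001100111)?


Binary: 100011001100111
Gray code: G = B XOR (B >> 1)
B >> 1 = 010001100110011
100011001100111 XOR 010001100110011:
  1 XOR 0 = 1
  0 XOR 1 = 1
  0 XOR 0 = 0
  0 XOR 0 = 0
  1 XOR 0 = 1
  1 XOR 1 = 0
  0 XOR 1 = 1
  0 XOR 0 = 0
  1 XOR 0 = 1
  1 XOR 1 = 0
  0 XOR 1 = 1
  0 XOR 0 = 0
  1 XOR 0 = 1
  1 XOR 1 = 0
  1 XOR 1 = 0
= 110010101010100


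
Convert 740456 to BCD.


Each digit → 4-bit binary:
  7 → 0111
  4 → 0100
  0 → 0000
  4 → 0100
  5 → 0101
  6 → 0110
= 0111 0100 0000 0100 0101 0110


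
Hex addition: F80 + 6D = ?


Align and add column by column (LSB to MSB, each column mod 16 with carry):
  0F80
+ 006D
  ----
  col 0: 0(0) + D(13) + 0 (carry in) = 13 → D(13), carry out 0
  col 1: 8(8) + 6(6) + 0 (carry in) = 14 → E(14), carry out 0
  col 2: F(15) + 0(0) + 0 (carry in) = 15 → F(15), carry out 0
  col 3: 0(0) + 0(0) + 0 (carry in) = 0 → 0(0), carry out 0
Reading digits MSB→LSB: 0FED
Strip leading zeros: FED
= 0xFED


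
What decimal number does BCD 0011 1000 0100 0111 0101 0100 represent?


Each 4-bit group → digit:
  0011 → 3
  1000 → 8
  0100 → 4
  0111 → 7
  0101 → 5
  0100 → 4
= 384754


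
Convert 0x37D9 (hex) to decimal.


Positional values:
Position 0: 9 × 16^0 = 9 × 1 = 9
Position 1: D × 16^1 = 13 × 16 = 208
Position 2: 7 × 16^2 = 7 × 256 = 1792
Position 3: 3 × 16^3 = 3 × 4096 = 12288
Sum = 9 + 208 + 1792 + 12288
= 14297


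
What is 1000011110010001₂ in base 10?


Positional values:
Bit 0: 1 × 2^0 = 1
Bit 4: 1 × 2^4 = 16
Bit 7: 1 × 2^7 = 128
Bit 8: 1 × 2^8 = 256
Bit 9: 1 × 2^9 = 512
Bit 10: 1 × 2^10 = 1024
Bit 15: 1 × 2^15 = 32768
Sum = 1 + 16 + 128 + 256 + 512 + 1024 + 32768
= 34705


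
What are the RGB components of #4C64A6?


Hex: #4C64A6
R = 4C₁₆ = 76
G = 64₁₆ = 100
B = A6₁₆ = 166
= RGB(76, 100, 166)


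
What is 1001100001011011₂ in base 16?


Group into 4-bit nibbles: 1001100001011011
  1001 = 9
  1000 = 8
  0101 = 5
  1011 = B
= 0x985B


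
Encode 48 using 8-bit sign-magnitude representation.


Sign bit: 0 (positive)
Magnitude: 48 = 0110000
= 00110000


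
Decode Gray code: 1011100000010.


Gray code: 1011100000010
MSB stays the same: 1
Each subsequent bit = prev_binary XOR current_gray:
  B[1] = 1 XOR 0 = 1
  B[2] = 1 XOR 1 = 0
  B[3] = 0 XOR 1 = 1
  B[4] = 1 XOR 1 = 0
  B[5] = 0 XOR 0 = 0
  B[6] = 0 XOR 0 = 0
  B[7] = 0 XOR 0 = 0
  B[8] = 0 XOR 0 = 0
  B[9] = 0 XOR 0 = 0
  B[10] = 0 XOR 0 = 0
  B[11] = 0 XOR 1 = 1
  B[12] = 1 XOR 0 = 1
= 1101000000011 (6659 decimal)


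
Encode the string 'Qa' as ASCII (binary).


String: 'Qa'  (2 characters)
Per-character ASCII lookup:
  'Q': uppercase starts at 65: 'Q' = 65 + 16 = 81 → 1010001
  'a': lowercase starts at 97: 'a' = 97 + 0 = 97 → 1100001
= 1010001 1100001


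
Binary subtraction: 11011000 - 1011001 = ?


Align and subtract column by column (LSB to MSB, borrowing when needed):
  11011000
- 01011001
  --------
  col 0: (0 - 0 borrow-in) - 1 → borrow from next column: (0+2) - 1 = 1, borrow out 1
  col 1: (0 - 1 borrow-in) - 0 → borrow from next column: (-1+2) - 0 = 1, borrow out 1
  col 2: (0 - 1 borrow-in) - 0 → borrow from next column: (-1+2) - 0 = 1, borrow out 1
  col 3: (1 - 1 borrow-in) - 1 → borrow from next column: (0+2) - 1 = 1, borrow out 1
  col 4: (1 - 1 borrow-in) - 1 → borrow from next column: (0+2) - 1 = 1, borrow out 1
  col 5: (0 - 1 borrow-in) - 0 → borrow from next column: (-1+2) - 0 = 1, borrow out 1
  col 6: (1 - 1 borrow-in) - 1 → borrow from next column: (0+2) - 1 = 1, borrow out 1
  col 7: (1 - 1 borrow-in) - 0 → 0 - 0 = 0, borrow out 0
Reading bits MSB→LSB: 01111111
Strip leading zeros: 1111111
= 1111111


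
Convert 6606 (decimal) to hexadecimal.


Divide by 16 repeatedly:
6606 ÷ 16 = 412 remainder 14 (E)
412 ÷ 16 = 25 remainder 12 (C)
25 ÷ 16 = 1 remainder 9 (9)
1 ÷ 16 = 0 remainder 1 (1)
Reading remainders bottom-up:
= 0x19CE


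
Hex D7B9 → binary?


Each hex digit → 4 binary bits:
  D = 1101
  7 = 0111
  B = 1011
  9 = 1001
Concatenate: 1101 0111 1011 1001
= 1101011110111001


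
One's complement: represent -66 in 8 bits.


Original: 01000010
Invert all bits:
  bit 0: 0 → 1
  bit 1: 1 → 0
  bit 2: 0 → 1
  bit 3: 0 → 1
  bit 4: 0 → 1
  bit 5: 0 → 1
  bit 6: 1 → 0
  bit 7: 0 → 1
= 10111101


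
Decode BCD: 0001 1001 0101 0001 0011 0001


Each 4-bit group → digit:
  0001 → 1
  1001 → 9
  0101 → 5
  0001 → 1
  0011 → 3
  0001 → 1
= 195131


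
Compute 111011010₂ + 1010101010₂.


Align and add column by column (LSB to MSB, carry propagating):
  00111011010
+ 01010101010
  -----------
  col 0: 0 + 0 + 0 (carry in) = 0 → bit 0, carry out 0
  col 1: 1 + 1 + 0 (carry in) = 2 → bit 0, carry out 1
  col 2: 0 + 0 + 1 (carry in) = 1 → bit 1, carry out 0
  col 3: 1 + 1 + 0 (carry in) = 2 → bit 0, carry out 1
  col 4: 1 + 0 + 1 (carry in) = 2 → bit 0, carry out 1
  col 5: 0 + 1 + 1 (carry in) = 2 → bit 0, carry out 1
  col 6: 1 + 0 + 1 (carry in) = 2 → bit 0, carry out 1
  col 7: 1 + 1 + 1 (carry in) = 3 → bit 1, carry out 1
  col 8: 1 + 0 + 1 (carry in) = 2 → bit 0, carry out 1
  col 9: 0 + 1 + 1 (carry in) = 2 → bit 0, carry out 1
  col 10: 0 + 0 + 1 (carry in) = 1 → bit 1, carry out 0
Reading bits MSB→LSB: 10010000100
Strip leading zeros: 10010000100
= 10010000100


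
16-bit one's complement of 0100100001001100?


Original: 0100100001001100
Invert all bits:
  bit 0: 0 → 1
  bit 1: 1 → 0
  bit 2: 0 → 1
  bit 3: 0 → 1
  bit 4: 1 → 0
  bit 5: 0 → 1
  bit 6: 0 → 1
  bit 7: 0 → 1
  bit 8: 0 → 1
  bit 9: 1 → 0
  bit 10: 0 → 1
  bit 11: 0 → 1
  bit 12: 1 → 0
  bit 13: 1 → 0
  bit 14: 0 → 1
  bit 15: 0 → 1
= 1011011110110011


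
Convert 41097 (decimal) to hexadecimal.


Divide by 16 repeatedly:
41097 ÷ 16 = 2568 remainder 9 (9)
2568 ÷ 16 = 160 remainder 8 (8)
160 ÷ 16 = 10 remainder 0 (0)
10 ÷ 16 = 0 remainder 10 (A)
Reading remainders bottom-up:
= 0xA089


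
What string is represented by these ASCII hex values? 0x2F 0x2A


Codes (hex): 0x2F 0x2A
Per-code ASCII lookup:
  0x2F = 47  (special character) → '/'
  0x2A = 42  (special character) → '*'
= '/*'


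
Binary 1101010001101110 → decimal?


Positional values:
Bit 1: 1 × 2^1 = 2
Bit 2: 1 × 2^2 = 4
Bit 3: 1 × 2^3 = 8
Bit 5: 1 × 2^5 = 32
Bit 6: 1 × 2^6 = 64
Bit 10: 1 × 2^10 = 1024
Bit 12: 1 × 2^12 = 4096
Bit 14: 1 × 2^14 = 16384
Bit 15: 1 × 2^15 = 32768
Sum = 2 + 4 + 8 + 32 + 64 + 1024 + 4096 + 16384 + 32768
= 54382


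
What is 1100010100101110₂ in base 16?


Group into 4-bit nibbles: 1100010100101110
  1100 = C
  0101 = 5
  0010 = 2
  1110 = E
= 0xC52E


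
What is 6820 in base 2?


Divide by 2 repeatedly:
6820 ÷ 2 = 3410 remainder 0
3410 ÷ 2 = 1705 remainder 0
1705 ÷ 2 = 852 remainder 1
852 ÷ 2 = 426 remainder 0
426 ÷ 2 = 213 remainder 0
213 ÷ 2 = 106 remainder 1
106 ÷ 2 = 53 remainder 0
53 ÷ 2 = 26 remainder 1
26 ÷ 2 = 13 remainder 0
13 ÷ 2 = 6 remainder 1
6 ÷ 2 = 3 remainder 0
3 ÷ 2 = 1 remainder 1
1 ÷ 2 = 0 remainder 1
Reading remainders bottom-up:
= 1101010100100


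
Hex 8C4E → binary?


Each hex digit → 4 binary bits:
  8 = 1000
  C = 1100
  4 = 0100
  E = 1110
Concatenate: 1000 1100 0100 1110
= 1000110001001110


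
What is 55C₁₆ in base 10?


Positional values:
Position 0: C × 16^0 = 12 × 1 = 12
Position 1: 5 × 16^1 = 5 × 16 = 80
Position 2: 5 × 16^2 = 5 × 256 = 1280
Sum = 12 + 80 + 1280
= 1372


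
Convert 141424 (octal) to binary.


Each octal digit → 3 binary bits:
  1 = 001
  4 = 100
  1 = 001
  4 = 100
  2 = 010
  4 = 100
Concatenate: 001 100 001 100 010 100
= 001100001100010100


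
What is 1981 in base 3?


Divide by 3 repeatedly:
1981 ÷ 3 = 660 remainder 1
660 ÷ 3 = 220 remainder 0
220 ÷ 3 = 73 remainder 1
73 ÷ 3 = 24 remainder 1
24 ÷ 3 = 8 remainder 0
8 ÷ 3 = 2 remainder 2
2 ÷ 3 = 0 remainder 2
Reading remainders bottom-up:
= 2201101


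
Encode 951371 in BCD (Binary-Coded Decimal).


Each digit → 4-bit binary:
  9 → 1001
  5 → 0101
  1 → 0001
  3 → 0011
  7 → 0111
  1 → 0001
= 1001 0101 0001 0011 0111 0001


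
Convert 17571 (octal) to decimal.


Positional values:
Position 0: 1 × 8^0 = 1
Position 1: 7 × 8^1 = 56
Position 2: 5 × 8^2 = 320
Position 3: 7 × 8^3 = 3584
Position 4: 1 × 8^4 = 4096
Sum = 1 + 56 + 320 + 3584 + 4096
= 8057


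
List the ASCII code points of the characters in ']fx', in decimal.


String: ']fx'  (3 characters)
Per-character ASCII lookup:
  ']': special character: ']' = 93
  'f': lowercase starts at 97: 'f' = 97 + 5 = 102
  'x': lowercase starts at 97: 'x' = 97 + 23 = 120
= 93 102 120


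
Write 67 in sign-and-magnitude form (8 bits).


Sign bit: 0 (positive)
Magnitude: 67 = 1000011
= 01000011


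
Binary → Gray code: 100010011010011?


Binary: 100010011010011
Gray code: G = B XOR (B >> 1)
B >> 1 = 010001001101001
100010011010011 XOR 010001001101001:
  1 XOR 0 = 1
  0 XOR 1 = 1
  0 XOR 0 = 0
  0 XOR 0 = 0
  1 XOR 0 = 1
  0 XOR 1 = 1
  0 XOR 0 = 0
  1 XOR 0 = 1
  1 XOR 1 = 0
  0 XOR 1 = 1
  1 XOR 0 = 1
  0 XOR 1 = 1
  0 XOR 0 = 0
  1 XOR 0 = 1
  1 XOR 1 = 0
= 110011010111010


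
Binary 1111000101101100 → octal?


Group into 3-bit groups: 001111000101101100
  001 = 1
  111 = 7
  000 = 0
  101 = 5
  101 = 5
  100 = 4
= 0o170554


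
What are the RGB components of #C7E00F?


Hex: #C7E00F
R = C7₁₆ = 199
G = E0₁₆ = 224
B = 0F₁₆ = 15
= RGB(199, 224, 15)


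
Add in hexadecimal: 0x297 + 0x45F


Align and add column by column (LSB to MSB, each column mod 16 with carry):
  0297
+ 045F
  ----
  col 0: 7(7) + F(15) + 0 (carry in) = 22 → 6(6), carry out 1
  col 1: 9(9) + 5(5) + 1 (carry in) = 15 → F(15), carry out 0
  col 2: 2(2) + 4(4) + 0 (carry in) = 6 → 6(6), carry out 0
  col 3: 0(0) + 0(0) + 0 (carry in) = 0 → 0(0), carry out 0
Reading digits MSB→LSB: 06F6
Strip leading zeros: 6F6
= 0x6F6


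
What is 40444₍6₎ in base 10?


Positional values (base 6):
  4 × 6^0 = 4 × 1 = 4
  4 × 6^1 = 4 × 6 = 24
  4 × 6^2 = 4 × 36 = 144
  0 × 6^3 = 0 × 216 = 0
  4 × 6^4 = 4 × 1296 = 5184
Sum = 4 + 24 + 144 + 0 + 5184
= 5356


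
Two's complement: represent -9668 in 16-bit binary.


Original: 0010010111000100
Step 1 - Invert all bits: 1101101000111011
Step 2 - Add 1: 1101101000111011 + 1
= 1101101000111100 (represents -9668)


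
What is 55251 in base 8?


Divide by 8 repeatedly:
55251 ÷ 8 = 6906 remainder 3
6906 ÷ 8 = 863 remainder 2
863 ÷ 8 = 107 remainder 7
107 ÷ 8 = 13 remainder 3
13 ÷ 8 = 1 remainder 5
1 ÷ 8 = 0 remainder 1
Reading remainders bottom-up:
= 0o153723


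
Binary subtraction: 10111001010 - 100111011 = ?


Align and subtract column by column (LSB to MSB, borrowing when needed):
  10111001010
- 00100111011
  -----------
  col 0: (0 - 0 borrow-in) - 1 → borrow from next column: (0+2) - 1 = 1, borrow out 1
  col 1: (1 - 1 borrow-in) - 1 → borrow from next column: (0+2) - 1 = 1, borrow out 1
  col 2: (0 - 1 borrow-in) - 0 → borrow from next column: (-1+2) - 0 = 1, borrow out 1
  col 3: (1 - 1 borrow-in) - 1 → borrow from next column: (0+2) - 1 = 1, borrow out 1
  col 4: (0 - 1 borrow-in) - 1 → borrow from next column: (-1+2) - 1 = 0, borrow out 1
  col 5: (0 - 1 borrow-in) - 1 → borrow from next column: (-1+2) - 1 = 0, borrow out 1
  col 6: (1 - 1 borrow-in) - 0 → 0 - 0 = 0, borrow out 0
  col 7: (1 - 0 borrow-in) - 0 → 1 - 0 = 1, borrow out 0
  col 8: (1 - 0 borrow-in) - 1 → 1 - 1 = 0, borrow out 0
  col 9: (0 - 0 borrow-in) - 0 → 0 - 0 = 0, borrow out 0
  col 10: (1 - 0 borrow-in) - 0 → 1 - 0 = 1, borrow out 0
Reading bits MSB→LSB: 10010001111
Strip leading zeros: 10010001111
= 10010001111


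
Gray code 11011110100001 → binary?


Gray code: 11011110100001
MSB stays the same: 1
Each subsequent bit = prev_binary XOR current_gray:
  B[1] = 1 XOR 1 = 0
  B[2] = 0 XOR 0 = 0
  B[3] = 0 XOR 1 = 1
  B[4] = 1 XOR 1 = 0
  B[5] = 0 XOR 1 = 1
  B[6] = 1 XOR 1 = 0
  B[7] = 0 XOR 0 = 0
  B[8] = 0 XOR 1 = 1
  B[9] = 1 XOR 0 = 1
  B[10] = 1 XOR 0 = 1
  B[11] = 1 XOR 0 = 1
  B[12] = 1 XOR 0 = 1
  B[13] = 1 XOR 1 = 0
= 10010100111110 (9534 decimal)


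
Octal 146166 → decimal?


Positional values:
Position 0: 6 × 8^0 = 6
Position 1: 6 × 8^1 = 48
Position 2: 1 × 8^2 = 64
Position 3: 6 × 8^3 = 3072
Position 4: 4 × 8^4 = 16384
Position 5: 1 × 8^5 = 32768
Sum = 6 + 48 + 64 + 3072 + 16384 + 32768
= 52342


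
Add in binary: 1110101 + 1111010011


Align and add column by column (LSB to MSB, carry propagating):
  00001110101
+ 01111010011
  -----------
  col 0: 1 + 1 + 0 (carry in) = 2 → bit 0, carry out 1
  col 1: 0 + 1 + 1 (carry in) = 2 → bit 0, carry out 1
  col 2: 1 + 0 + 1 (carry in) = 2 → bit 0, carry out 1
  col 3: 0 + 0 + 1 (carry in) = 1 → bit 1, carry out 0
  col 4: 1 + 1 + 0 (carry in) = 2 → bit 0, carry out 1
  col 5: 1 + 0 + 1 (carry in) = 2 → bit 0, carry out 1
  col 6: 1 + 1 + 1 (carry in) = 3 → bit 1, carry out 1
  col 7: 0 + 1 + 1 (carry in) = 2 → bit 0, carry out 1
  col 8: 0 + 1 + 1 (carry in) = 2 → bit 0, carry out 1
  col 9: 0 + 1 + 1 (carry in) = 2 → bit 0, carry out 1
  col 10: 0 + 0 + 1 (carry in) = 1 → bit 1, carry out 0
Reading bits MSB→LSB: 10001001000
Strip leading zeros: 10001001000
= 10001001000


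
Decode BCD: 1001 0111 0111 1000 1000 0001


Each 4-bit group → digit:
  1001 → 9
  0111 → 7
  0111 → 7
  1000 → 8
  1000 → 8
  0001 → 1
= 977881


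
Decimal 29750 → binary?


Divide by 2 repeatedly:
29750 ÷ 2 = 14875 remainder 0
14875 ÷ 2 = 7437 remainder 1
7437 ÷ 2 = 3718 remainder 1
3718 ÷ 2 = 1859 remainder 0
1859 ÷ 2 = 929 remainder 1
929 ÷ 2 = 464 remainder 1
464 ÷ 2 = 232 remainder 0
232 ÷ 2 = 116 remainder 0
116 ÷ 2 = 58 remainder 0
58 ÷ 2 = 29 remainder 0
29 ÷ 2 = 14 remainder 1
14 ÷ 2 = 7 remainder 0
7 ÷ 2 = 3 remainder 1
3 ÷ 2 = 1 remainder 1
1 ÷ 2 = 0 remainder 1
Reading remainders bottom-up:
= 111010000110110


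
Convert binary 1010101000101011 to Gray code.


Binary: 1010101000101011
Gray code: G = B XOR (B >> 1)
B >> 1 = 0101010100010101
1010101000101011 XOR 0101010100010101:
  1 XOR 0 = 1
  0 XOR 1 = 1
  1 XOR 0 = 1
  0 XOR 1 = 1
  1 XOR 0 = 1
  0 XOR 1 = 1
  1 XOR 0 = 1
  0 XOR 1 = 1
  0 XOR 0 = 0
  0 XOR 0 = 0
  1 XOR 0 = 1
  0 XOR 1 = 1
  1 XOR 0 = 1
  0 XOR 1 = 1
  1 XOR 0 = 1
  1 XOR 1 = 0
= 1111111100111110


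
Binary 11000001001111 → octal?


Group into 3-bit groups: 011000001001111
  011 = 3
  000 = 0
  001 = 1
  001 = 1
  111 = 7
= 0o30117


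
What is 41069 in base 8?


Divide by 8 repeatedly:
41069 ÷ 8 = 5133 remainder 5
5133 ÷ 8 = 641 remainder 5
641 ÷ 8 = 80 remainder 1
80 ÷ 8 = 10 remainder 0
10 ÷ 8 = 1 remainder 2
1 ÷ 8 = 0 remainder 1
Reading remainders bottom-up:
= 0o120155


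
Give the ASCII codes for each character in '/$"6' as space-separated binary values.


String: '/$"6'  (4 characters)
Per-character ASCII lookup:
  '/': special character: '/' = 47 → 101111
  '$': special character: '$' = 36 → 100100
  '"': special character: '"' = 34 → 100010
  '6': digits start at 48: '6' = 48 + 6 = 54 → 110110
= 101111 100100 100010 110110


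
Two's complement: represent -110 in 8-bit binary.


Original: 01101110
Step 1 - Invert all bits: 10010001
Step 2 - Add 1: 10010001 + 1
= 10010010 (represents -110)


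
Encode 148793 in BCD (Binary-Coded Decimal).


Each digit → 4-bit binary:
  1 → 0001
  4 → 0100
  8 → 1000
  7 → 0111
  9 → 1001
  3 → 0011
= 0001 0100 1000 0111 1001 0011


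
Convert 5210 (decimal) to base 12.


Divide by 12 repeatedly:
5210 ÷ 12 = 434 remainder 2
434 ÷ 12 = 36 remainder 2
36 ÷ 12 = 3 remainder 0
3 ÷ 12 = 0 remainder 3
Reading remainders bottom-up:
= 3022


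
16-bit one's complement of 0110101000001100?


Original: 0110101000001100
Invert all bits:
  bit 0: 0 → 1
  bit 1: 1 → 0
  bit 2: 1 → 0
  bit 3: 0 → 1
  bit 4: 1 → 0
  bit 5: 0 → 1
  bit 6: 1 → 0
  bit 7: 0 → 1
  bit 8: 0 → 1
  bit 9: 0 → 1
  bit 10: 0 → 1
  bit 11: 0 → 1
  bit 12: 1 → 0
  bit 13: 1 → 0
  bit 14: 0 → 1
  bit 15: 0 → 1
= 1001010111110011


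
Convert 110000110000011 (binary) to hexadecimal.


Group into 4-bit nibbles: 0110000110000011
  0110 = 6
  0001 = 1
  1000 = 8
  0011 = 3
= 0x6183


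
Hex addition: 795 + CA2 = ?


Align and add column by column (LSB to MSB, each column mod 16 with carry):
  0795
+ 0CA2
  ----
  col 0: 5(5) + 2(2) + 0 (carry in) = 7 → 7(7), carry out 0
  col 1: 9(9) + A(10) + 0 (carry in) = 19 → 3(3), carry out 1
  col 2: 7(7) + C(12) + 1 (carry in) = 20 → 4(4), carry out 1
  col 3: 0(0) + 0(0) + 1 (carry in) = 1 → 1(1), carry out 0
Reading digits MSB→LSB: 1437
Strip leading zeros: 1437
= 0x1437


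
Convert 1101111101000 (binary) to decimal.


Positional values:
Bit 3: 1 × 2^3 = 8
Bit 5: 1 × 2^5 = 32
Bit 6: 1 × 2^6 = 64
Bit 7: 1 × 2^7 = 128
Bit 8: 1 × 2^8 = 256
Bit 9: 1 × 2^9 = 512
Bit 11: 1 × 2^11 = 2048
Bit 12: 1 × 2^12 = 4096
Sum = 8 + 32 + 64 + 128 + 256 + 512 + 2048 + 4096
= 7144


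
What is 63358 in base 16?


Divide by 16 repeatedly:
63358 ÷ 16 = 3959 remainder 14 (E)
3959 ÷ 16 = 247 remainder 7 (7)
247 ÷ 16 = 15 remainder 7 (7)
15 ÷ 16 = 0 remainder 15 (F)
Reading remainders bottom-up:
= 0xF77E


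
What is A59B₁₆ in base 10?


Positional values:
Position 0: B × 16^0 = 11 × 1 = 11
Position 1: 9 × 16^1 = 9 × 16 = 144
Position 2: 5 × 16^2 = 5 × 256 = 1280
Position 3: A × 16^3 = 10 × 4096 = 40960
Sum = 11 + 144 + 1280 + 40960
= 42395


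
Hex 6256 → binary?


Each hex digit → 4 binary bits:
  6 = 0110
  2 = 0010
  5 = 0101
  6 = 0110
Concatenate: 0110 0010 0101 0110
= 0110001001010110


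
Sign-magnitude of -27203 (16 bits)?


Sign bit: 1 (negative)
Magnitude: 27203 = 110101001000011
= 1110101001000011


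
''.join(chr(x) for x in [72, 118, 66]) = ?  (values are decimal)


Codes (decimal): 72 118 66
Per-code ASCII lookup:
  72  (range 65-90: uppercase, 72 - 65 = 7) → 'H'
  118  (range 97-122: lowercase, 118 - 97 = 21) → 'v'
  66  (range 65-90: uppercase, 66 - 65 = 1) → 'B'
= 'HvB'


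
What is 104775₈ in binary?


Each octal digit → 3 binary bits:
  1 = 001
  0 = 000
  4 = 100
  7 = 111
  7 = 111
  5 = 101
Concatenate: 001 000 100 111 111 101
= 001000100111111101


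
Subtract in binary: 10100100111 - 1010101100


Align and subtract column by column (LSB to MSB, borrowing when needed):
  10100100111
- 01010101100
  -----------
  col 0: (1 - 0 borrow-in) - 0 → 1 - 0 = 1, borrow out 0
  col 1: (1 - 0 borrow-in) - 0 → 1 - 0 = 1, borrow out 0
  col 2: (1 - 0 borrow-in) - 1 → 1 - 1 = 0, borrow out 0
  col 3: (0 - 0 borrow-in) - 1 → borrow from next column: (0+2) - 1 = 1, borrow out 1
  col 4: (0 - 1 borrow-in) - 0 → borrow from next column: (-1+2) - 0 = 1, borrow out 1
  col 5: (1 - 1 borrow-in) - 1 → borrow from next column: (0+2) - 1 = 1, borrow out 1
  col 6: (0 - 1 borrow-in) - 0 → borrow from next column: (-1+2) - 0 = 1, borrow out 1
  col 7: (0 - 1 borrow-in) - 1 → borrow from next column: (-1+2) - 1 = 0, borrow out 1
  col 8: (1 - 1 borrow-in) - 0 → 0 - 0 = 0, borrow out 0
  col 9: (0 - 0 borrow-in) - 1 → borrow from next column: (0+2) - 1 = 1, borrow out 1
  col 10: (1 - 1 borrow-in) - 0 → 0 - 0 = 0, borrow out 0
Reading bits MSB→LSB: 01001111011
Strip leading zeros: 1001111011
= 1001111011


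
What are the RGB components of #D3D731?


Hex: #D3D731
R = D3₁₆ = 211
G = D7₁₆ = 215
B = 31₁₆ = 49
= RGB(211, 215, 49)


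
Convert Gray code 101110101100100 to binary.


Gray code: 101110101100100
MSB stays the same: 1
Each subsequent bit = prev_binary XOR current_gray:
  B[1] = 1 XOR 0 = 1
  B[2] = 1 XOR 1 = 0
  B[3] = 0 XOR 1 = 1
  B[4] = 1 XOR 1 = 0
  B[5] = 0 XOR 0 = 0
  B[6] = 0 XOR 1 = 1
  B[7] = 1 XOR 0 = 1
  B[8] = 1 XOR 1 = 0
  B[9] = 0 XOR 1 = 1
  B[10] = 1 XOR 0 = 1
  B[11] = 1 XOR 0 = 1
  B[12] = 1 XOR 1 = 0
  B[13] = 0 XOR 0 = 0
  B[14] = 0 XOR 0 = 0
= 110100110111000 (27064 decimal)


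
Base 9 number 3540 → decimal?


Positional values (base 9):
  0 × 9^0 = 0 × 1 = 0
  4 × 9^1 = 4 × 9 = 36
  5 × 9^2 = 5 × 81 = 405
  3 × 9^3 = 3 × 729 = 2187
Sum = 0 + 36 + 405 + 2187
= 2628


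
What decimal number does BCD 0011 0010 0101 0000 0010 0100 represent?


Each 4-bit group → digit:
  0011 → 3
  0010 → 2
  0101 → 5
  0000 → 0
  0010 → 2
  0100 → 4
= 325024


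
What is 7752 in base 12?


Divide by 12 repeatedly:
7752 ÷ 12 = 646 remainder 0
646 ÷ 12 = 53 remainder 10
53 ÷ 12 = 4 remainder 5
4 ÷ 12 = 0 remainder 4
Reading remainders bottom-up:
= 45A0


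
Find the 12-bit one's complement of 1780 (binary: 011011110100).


Original: 011011110100
Invert all bits:
  bit 0: 0 → 1
  bit 1: 1 → 0
  bit 2: 1 → 0
  bit 3: 0 → 1
  bit 4: 1 → 0
  bit 5: 1 → 0
  bit 6: 1 → 0
  bit 7: 1 → 0
  bit 8: 0 → 1
  bit 9: 1 → 0
  bit 10: 0 → 1
  bit 11: 0 → 1
= 100100001011
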